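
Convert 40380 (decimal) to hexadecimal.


Divide by 16 repeatedly:
40380 ÷ 16 = 2523 remainder 12 (C)
2523 ÷ 16 = 157 remainder 11 (B)
157 ÷ 16 = 9 remainder 13 (D)
9 ÷ 16 = 0 remainder 9 (9)
Reading remainders bottom-up:
= 0x9DBC


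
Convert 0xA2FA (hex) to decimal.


Positional values:
Position 0: A × 16^0 = 10 × 1 = 10
Position 1: F × 16^1 = 15 × 16 = 240
Position 2: 2 × 16^2 = 2 × 256 = 512
Position 3: A × 16^3 = 10 × 4096 = 40960
Sum = 10 + 240 + 512 + 40960
= 41722


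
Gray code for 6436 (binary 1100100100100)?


Binary: 1100100100100
Gray code: G = B XOR (B >> 1)
B >> 1 = 0110010010010
1100100100100 XOR 0110010010010:
  1 XOR 0 = 1
  1 XOR 1 = 0
  0 XOR 1 = 1
  0 XOR 0 = 0
  1 XOR 0 = 1
  0 XOR 1 = 1
  0 XOR 0 = 0
  1 XOR 0 = 1
  0 XOR 1 = 1
  0 XOR 0 = 0
  1 XOR 0 = 1
  0 XOR 1 = 1
  0 XOR 0 = 0
= 1010110110110


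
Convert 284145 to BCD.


Each digit → 4-bit binary:
  2 → 0010
  8 → 1000
  4 → 0100
  1 → 0001
  4 → 0100
  5 → 0101
= 0010 1000 0100 0001 0100 0101


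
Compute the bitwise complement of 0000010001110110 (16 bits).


Original: 0000010001110110
Invert all bits:
  bit 0: 0 → 1
  bit 1: 0 → 1
  bit 2: 0 → 1
  bit 3: 0 → 1
  bit 4: 0 → 1
  bit 5: 1 → 0
  bit 6: 0 → 1
  bit 7: 0 → 1
  bit 8: 0 → 1
  bit 9: 1 → 0
  bit 10: 1 → 0
  bit 11: 1 → 0
  bit 12: 0 → 1
  bit 13: 1 → 0
  bit 14: 1 → 0
  bit 15: 0 → 1
= 1111101110001001


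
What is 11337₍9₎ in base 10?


Positional values (base 9):
  7 × 9^0 = 7 × 1 = 7
  3 × 9^1 = 3 × 9 = 27
  3 × 9^2 = 3 × 81 = 243
  1 × 9^3 = 1 × 729 = 729
  1 × 9^4 = 1 × 6561 = 6561
Sum = 7 + 27 + 243 + 729 + 6561
= 7567


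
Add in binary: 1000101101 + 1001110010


Align and add column by column (LSB to MSB, carry propagating):
  01000101101
+ 01001110010
  -----------
  col 0: 1 + 0 + 0 (carry in) = 1 → bit 1, carry out 0
  col 1: 0 + 1 + 0 (carry in) = 1 → bit 1, carry out 0
  col 2: 1 + 0 + 0 (carry in) = 1 → bit 1, carry out 0
  col 3: 1 + 0 + 0 (carry in) = 1 → bit 1, carry out 0
  col 4: 0 + 1 + 0 (carry in) = 1 → bit 1, carry out 0
  col 5: 1 + 1 + 0 (carry in) = 2 → bit 0, carry out 1
  col 6: 0 + 1 + 1 (carry in) = 2 → bit 0, carry out 1
  col 7: 0 + 0 + 1 (carry in) = 1 → bit 1, carry out 0
  col 8: 0 + 0 + 0 (carry in) = 0 → bit 0, carry out 0
  col 9: 1 + 1 + 0 (carry in) = 2 → bit 0, carry out 1
  col 10: 0 + 0 + 1 (carry in) = 1 → bit 1, carry out 0
Reading bits MSB→LSB: 10010011111
Strip leading zeros: 10010011111
= 10010011111


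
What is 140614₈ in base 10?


Positional values:
Position 0: 4 × 8^0 = 4
Position 1: 1 × 8^1 = 8
Position 2: 6 × 8^2 = 384
Position 3: 0 × 8^3 = 0
Position 4: 4 × 8^4 = 16384
Position 5: 1 × 8^5 = 32768
Sum = 4 + 8 + 384 + 0 + 16384 + 32768
= 49548


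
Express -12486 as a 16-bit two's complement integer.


Original: 0011000011000110
Step 1 - Invert all bits: 1100111100111001
Step 2 - Add 1: 1100111100111001 + 1
= 1100111100111010 (represents -12486)


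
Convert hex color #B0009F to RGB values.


Hex: #B0009F
R = B0₁₆ = 176
G = 00₁₆ = 0
B = 9F₁₆ = 159
= RGB(176, 0, 159)


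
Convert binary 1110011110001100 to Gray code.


Binary: 1110011110001100
Gray code: G = B XOR (B >> 1)
B >> 1 = 0111001111000110
1110011110001100 XOR 0111001111000110:
  1 XOR 0 = 1
  1 XOR 1 = 0
  1 XOR 1 = 0
  0 XOR 1 = 1
  0 XOR 0 = 0
  1 XOR 0 = 1
  1 XOR 1 = 0
  1 XOR 1 = 0
  1 XOR 1 = 0
  0 XOR 1 = 1
  0 XOR 0 = 0
  0 XOR 0 = 0
  1 XOR 0 = 1
  1 XOR 1 = 0
  0 XOR 1 = 1
  0 XOR 0 = 0
= 1001010001001010


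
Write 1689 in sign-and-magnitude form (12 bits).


Sign bit: 0 (positive)
Magnitude: 1689 = 11010011001
= 011010011001


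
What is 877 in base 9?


Divide by 9 repeatedly:
877 ÷ 9 = 97 remainder 4
97 ÷ 9 = 10 remainder 7
10 ÷ 9 = 1 remainder 1
1 ÷ 9 = 0 remainder 1
Reading remainders bottom-up:
= 1174


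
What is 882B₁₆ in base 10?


Positional values:
Position 0: B × 16^0 = 11 × 1 = 11
Position 1: 2 × 16^1 = 2 × 16 = 32
Position 2: 8 × 16^2 = 8 × 256 = 2048
Position 3: 8 × 16^3 = 8 × 4096 = 32768
Sum = 11 + 32 + 2048 + 32768
= 34859


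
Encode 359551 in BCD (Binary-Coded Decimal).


Each digit → 4-bit binary:
  3 → 0011
  5 → 0101
  9 → 1001
  5 → 0101
  5 → 0101
  1 → 0001
= 0011 0101 1001 0101 0101 0001


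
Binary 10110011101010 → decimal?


Positional values:
Bit 1: 1 × 2^1 = 2
Bit 3: 1 × 2^3 = 8
Bit 5: 1 × 2^5 = 32
Bit 6: 1 × 2^6 = 64
Bit 7: 1 × 2^7 = 128
Bit 10: 1 × 2^10 = 1024
Bit 11: 1 × 2^11 = 2048
Bit 13: 1 × 2^13 = 8192
Sum = 2 + 8 + 32 + 64 + 128 + 1024 + 2048 + 8192
= 11498


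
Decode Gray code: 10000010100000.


Gray code: 10000010100000
MSB stays the same: 1
Each subsequent bit = prev_binary XOR current_gray:
  B[1] = 1 XOR 0 = 1
  B[2] = 1 XOR 0 = 1
  B[3] = 1 XOR 0 = 1
  B[4] = 1 XOR 0 = 1
  B[5] = 1 XOR 0 = 1
  B[6] = 1 XOR 1 = 0
  B[7] = 0 XOR 0 = 0
  B[8] = 0 XOR 1 = 1
  B[9] = 1 XOR 0 = 1
  B[10] = 1 XOR 0 = 1
  B[11] = 1 XOR 0 = 1
  B[12] = 1 XOR 0 = 1
  B[13] = 1 XOR 0 = 1
= 11111100111111 (16191 decimal)


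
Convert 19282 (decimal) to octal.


Divide by 8 repeatedly:
19282 ÷ 8 = 2410 remainder 2
2410 ÷ 8 = 301 remainder 2
301 ÷ 8 = 37 remainder 5
37 ÷ 8 = 4 remainder 5
4 ÷ 8 = 0 remainder 4
Reading remainders bottom-up:
= 0o45522


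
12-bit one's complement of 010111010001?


Original: 010111010001
Invert all bits:
  bit 0: 0 → 1
  bit 1: 1 → 0
  bit 2: 0 → 1
  bit 3: 1 → 0
  bit 4: 1 → 0
  bit 5: 1 → 0
  bit 6: 0 → 1
  bit 7: 1 → 0
  bit 8: 0 → 1
  bit 9: 0 → 1
  bit 10: 0 → 1
  bit 11: 1 → 0
= 101000101110


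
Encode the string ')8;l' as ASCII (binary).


String: ')8;l'  (4 characters)
Per-character ASCII lookup:
  ')': special character: ')' = 41 → 101001
  '8': digits start at 48: '8' = 48 + 8 = 56 → 111000
  ';': special character: ';' = 59 → 111011
  'l': lowercase starts at 97: 'l' = 97 + 11 = 108 → 1101100
= 101001 111000 111011 1101100


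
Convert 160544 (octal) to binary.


Each octal digit → 3 binary bits:
  1 = 001
  6 = 110
  0 = 000
  5 = 101
  4 = 100
  4 = 100
Concatenate: 001 110 000 101 100 100
= 001110000101100100


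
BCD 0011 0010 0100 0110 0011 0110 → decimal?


Each 4-bit group → digit:
  0011 → 3
  0010 → 2
  0100 → 4
  0110 → 6
  0011 → 3
  0110 → 6
= 324636


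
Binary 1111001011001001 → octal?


Group into 3-bit groups: 001111001011001001
  001 = 1
  111 = 7
  001 = 1
  011 = 3
  001 = 1
  001 = 1
= 0o171311


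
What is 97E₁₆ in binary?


Each hex digit → 4 binary bits:
  9 = 1001
  7 = 0111
  E = 1110
Concatenate: 1001 0111 1110
= 100101111110


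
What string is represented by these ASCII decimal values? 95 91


Codes (decimal): 95 91
Per-code ASCII lookup:
  95  (special character) → '_'
  91  (special character) → '['
= '_['


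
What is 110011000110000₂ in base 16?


Group into 4-bit nibbles: 0110011000110000
  0110 = 6
  0110 = 6
  0011 = 3
  0000 = 0
= 0x6630


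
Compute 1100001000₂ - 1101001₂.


Align and subtract column by column (LSB to MSB, borrowing when needed):
  1100001000
- 0001101001
  ----------
  col 0: (0 - 0 borrow-in) - 1 → borrow from next column: (0+2) - 1 = 1, borrow out 1
  col 1: (0 - 1 borrow-in) - 0 → borrow from next column: (-1+2) - 0 = 1, borrow out 1
  col 2: (0 - 1 borrow-in) - 0 → borrow from next column: (-1+2) - 0 = 1, borrow out 1
  col 3: (1 - 1 borrow-in) - 1 → borrow from next column: (0+2) - 1 = 1, borrow out 1
  col 4: (0 - 1 borrow-in) - 0 → borrow from next column: (-1+2) - 0 = 1, borrow out 1
  col 5: (0 - 1 borrow-in) - 1 → borrow from next column: (-1+2) - 1 = 0, borrow out 1
  col 6: (0 - 1 borrow-in) - 1 → borrow from next column: (-1+2) - 1 = 0, borrow out 1
  col 7: (0 - 1 borrow-in) - 0 → borrow from next column: (-1+2) - 0 = 1, borrow out 1
  col 8: (1 - 1 borrow-in) - 0 → 0 - 0 = 0, borrow out 0
  col 9: (1 - 0 borrow-in) - 0 → 1 - 0 = 1, borrow out 0
Reading bits MSB→LSB: 1010011111
Strip leading zeros: 1010011111
= 1010011111


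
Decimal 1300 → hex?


Divide by 16 repeatedly:
1300 ÷ 16 = 81 remainder 4 (4)
81 ÷ 16 = 5 remainder 1 (1)
5 ÷ 16 = 0 remainder 5 (5)
Reading remainders bottom-up:
= 0x514


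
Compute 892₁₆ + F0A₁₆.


Align and add column by column (LSB to MSB, each column mod 16 with carry):
  0892
+ 0F0A
  ----
  col 0: 2(2) + A(10) + 0 (carry in) = 12 → C(12), carry out 0
  col 1: 9(9) + 0(0) + 0 (carry in) = 9 → 9(9), carry out 0
  col 2: 8(8) + F(15) + 0 (carry in) = 23 → 7(7), carry out 1
  col 3: 0(0) + 0(0) + 1 (carry in) = 1 → 1(1), carry out 0
Reading digits MSB→LSB: 179C
Strip leading zeros: 179C
= 0x179C


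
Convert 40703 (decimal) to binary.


Divide by 2 repeatedly:
40703 ÷ 2 = 20351 remainder 1
20351 ÷ 2 = 10175 remainder 1
10175 ÷ 2 = 5087 remainder 1
5087 ÷ 2 = 2543 remainder 1
2543 ÷ 2 = 1271 remainder 1
1271 ÷ 2 = 635 remainder 1
635 ÷ 2 = 317 remainder 1
317 ÷ 2 = 158 remainder 1
158 ÷ 2 = 79 remainder 0
79 ÷ 2 = 39 remainder 1
39 ÷ 2 = 19 remainder 1
19 ÷ 2 = 9 remainder 1
9 ÷ 2 = 4 remainder 1
4 ÷ 2 = 2 remainder 0
2 ÷ 2 = 1 remainder 0
1 ÷ 2 = 0 remainder 1
Reading remainders bottom-up:
= 1001111011111111


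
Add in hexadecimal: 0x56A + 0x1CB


Align and add column by column (LSB to MSB, each column mod 16 with carry):
  056A
+ 01CB
  ----
  col 0: A(10) + B(11) + 0 (carry in) = 21 → 5(5), carry out 1
  col 1: 6(6) + C(12) + 1 (carry in) = 19 → 3(3), carry out 1
  col 2: 5(5) + 1(1) + 1 (carry in) = 7 → 7(7), carry out 0
  col 3: 0(0) + 0(0) + 0 (carry in) = 0 → 0(0), carry out 0
Reading digits MSB→LSB: 0735
Strip leading zeros: 735
= 0x735


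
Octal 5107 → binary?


Each octal digit → 3 binary bits:
  5 = 101
  1 = 001
  0 = 000
  7 = 111
Concatenate: 101 001 000 111
= 101001000111


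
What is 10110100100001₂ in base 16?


Group into 4-bit nibbles: 0010110100100001
  0010 = 2
  1101 = D
  0010 = 2
  0001 = 1
= 0x2D21


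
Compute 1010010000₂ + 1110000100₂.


Align and add column by column (LSB to MSB, carry propagating):
  01010010000
+ 01110000100
  -----------
  col 0: 0 + 0 + 0 (carry in) = 0 → bit 0, carry out 0
  col 1: 0 + 0 + 0 (carry in) = 0 → bit 0, carry out 0
  col 2: 0 + 1 + 0 (carry in) = 1 → bit 1, carry out 0
  col 3: 0 + 0 + 0 (carry in) = 0 → bit 0, carry out 0
  col 4: 1 + 0 + 0 (carry in) = 1 → bit 1, carry out 0
  col 5: 0 + 0 + 0 (carry in) = 0 → bit 0, carry out 0
  col 6: 0 + 0 + 0 (carry in) = 0 → bit 0, carry out 0
  col 7: 1 + 1 + 0 (carry in) = 2 → bit 0, carry out 1
  col 8: 0 + 1 + 1 (carry in) = 2 → bit 0, carry out 1
  col 9: 1 + 1 + 1 (carry in) = 3 → bit 1, carry out 1
  col 10: 0 + 0 + 1 (carry in) = 1 → bit 1, carry out 0
Reading bits MSB→LSB: 11000010100
Strip leading zeros: 11000010100
= 11000010100


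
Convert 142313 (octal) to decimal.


Positional values:
Position 0: 3 × 8^0 = 3
Position 1: 1 × 8^1 = 8
Position 2: 3 × 8^2 = 192
Position 3: 2 × 8^3 = 1024
Position 4: 4 × 8^4 = 16384
Position 5: 1 × 8^5 = 32768
Sum = 3 + 8 + 192 + 1024 + 16384 + 32768
= 50379


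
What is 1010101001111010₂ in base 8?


Group into 3-bit groups: 001010101001111010
  001 = 1
  010 = 2
  101 = 5
  001 = 1
  111 = 7
  010 = 2
= 0o125172


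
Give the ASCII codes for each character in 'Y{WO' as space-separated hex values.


String: 'Y{WO'  (4 characters)
Per-character ASCII lookup:
  'Y': uppercase starts at 65: 'Y' = 65 + 24 = 89 → 0x59
  '{': special character: '{' = 123 → 0x7B
  'W': uppercase starts at 65: 'W' = 65 + 22 = 87 → 0x57
  'O': uppercase starts at 65: 'O' = 65 + 14 = 79 → 0x4F
= 0x59 0x7B 0x57 0x4F


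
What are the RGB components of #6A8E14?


Hex: #6A8E14
R = 6A₁₆ = 106
G = 8E₁₆ = 142
B = 14₁₆ = 20
= RGB(106, 142, 20)


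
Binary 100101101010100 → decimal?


Positional values:
Bit 2: 1 × 2^2 = 4
Bit 4: 1 × 2^4 = 16
Bit 6: 1 × 2^6 = 64
Bit 8: 1 × 2^8 = 256
Bit 9: 1 × 2^9 = 512
Bit 11: 1 × 2^11 = 2048
Bit 14: 1 × 2^14 = 16384
Sum = 4 + 16 + 64 + 256 + 512 + 2048 + 16384
= 19284


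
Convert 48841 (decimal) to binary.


Divide by 2 repeatedly:
48841 ÷ 2 = 24420 remainder 1
24420 ÷ 2 = 12210 remainder 0
12210 ÷ 2 = 6105 remainder 0
6105 ÷ 2 = 3052 remainder 1
3052 ÷ 2 = 1526 remainder 0
1526 ÷ 2 = 763 remainder 0
763 ÷ 2 = 381 remainder 1
381 ÷ 2 = 190 remainder 1
190 ÷ 2 = 95 remainder 0
95 ÷ 2 = 47 remainder 1
47 ÷ 2 = 23 remainder 1
23 ÷ 2 = 11 remainder 1
11 ÷ 2 = 5 remainder 1
5 ÷ 2 = 2 remainder 1
2 ÷ 2 = 1 remainder 0
1 ÷ 2 = 0 remainder 1
Reading remainders bottom-up:
= 1011111011001001


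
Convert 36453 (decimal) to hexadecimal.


Divide by 16 repeatedly:
36453 ÷ 16 = 2278 remainder 5 (5)
2278 ÷ 16 = 142 remainder 6 (6)
142 ÷ 16 = 8 remainder 14 (E)
8 ÷ 16 = 0 remainder 8 (8)
Reading remainders bottom-up:
= 0x8E65


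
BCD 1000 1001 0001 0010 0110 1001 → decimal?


Each 4-bit group → digit:
  1000 → 8
  1001 → 9
  0001 → 1
  0010 → 2
  0110 → 6
  1001 → 9
= 891269


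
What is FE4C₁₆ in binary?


Each hex digit → 4 binary bits:
  F = 1111
  E = 1110
  4 = 0100
  C = 1100
Concatenate: 1111 1110 0100 1100
= 1111111001001100


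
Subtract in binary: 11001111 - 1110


Align and subtract column by column (LSB to MSB, borrowing when needed):
  11001111
- 00001110
  --------
  col 0: (1 - 0 borrow-in) - 0 → 1 - 0 = 1, borrow out 0
  col 1: (1 - 0 borrow-in) - 1 → 1 - 1 = 0, borrow out 0
  col 2: (1 - 0 borrow-in) - 1 → 1 - 1 = 0, borrow out 0
  col 3: (1 - 0 borrow-in) - 1 → 1 - 1 = 0, borrow out 0
  col 4: (0 - 0 borrow-in) - 0 → 0 - 0 = 0, borrow out 0
  col 5: (0 - 0 borrow-in) - 0 → 0 - 0 = 0, borrow out 0
  col 6: (1 - 0 borrow-in) - 0 → 1 - 0 = 1, borrow out 0
  col 7: (1 - 0 borrow-in) - 0 → 1 - 0 = 1, borrow out 0
Reading bits MSB→LSB: 11000001
Strip leading zeros: 11000001
= 11000001


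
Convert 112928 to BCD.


Each digit → 4-bit binary:
  1 → 0001
  1 → 0001
  2 → 0010
  9 → 1001
  2 → 0010
  8 → 1000
= 0001 0001 0010 1001 0010 1000


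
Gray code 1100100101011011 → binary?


Gray code: 1100100101011011
MSB stays the same: 1
Each subsequent bit = prev_binary XOR current_gray:
  B[1] = 1 XOR 1 = 0
  B[2] = 0 XOR 0 = 0
  B[3] = 0 XOR 0 = 0
  B[4] = 0 XOR 1 = 1
  B[5] = 1 XOR 0 = 1
  B[6] = 1 XOR 0 = 1
  B[7] = 1 XOR 1 = 0
  B[8] = 0 XOR 0 = 0
  B[9] = 0 XOR 1 = 1
  B[10] = 1 XOR 0 = 1
  B[11] = 1 XOR 1 = 0
  B[12] = 0 XOR 1 = 1
  B[13] = 1 XOR 0 = 1
  B[14] = 1 XOR 1 = 0
  B[15] = 0 XOR 1 = 1
= 1000111001101101 (36461 decimal)


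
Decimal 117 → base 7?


Divide by 7 repeatedly:
117 ÷ 7 = 16 remainder 5
16 ÷ 7 = 2 remainder 2
2 ÷ 7 = 0 remainder 2
Reading remainders bottom-up:
= 225


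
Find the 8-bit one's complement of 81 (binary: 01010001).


Original: 01010001
Invert all bits:
  bit 0: 0 → 1
  bit 1: 1 → 0
  bit 2: 0 → 1
  bit 3: 1 → 0
  bit 4: 0 → 1
  bit 5: 0 → 1
  bit 6: 0 → 1
  bit 7: 1 → 0
= 10101110


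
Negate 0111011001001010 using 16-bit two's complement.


Original: 0111011001001010
Step 1 - Invert all bits: 1000100110110101
Step 2 - Add 1: 1000100110110101 + 1
= 1000100110110110 (represents -30282)


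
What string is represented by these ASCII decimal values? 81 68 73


Codes (decimal): 81 68 73
Per-code ASCII lookup:
  81  (range 65-90: uppercase, 81 - 65 = 16) → 'Q'
  68  (range 65-90: uppercase, 68 - 65 = 3) → 'D'
  73  (range 65-90: uppercase, 73 - 65 = 8) → 'I'
= 'QDI'


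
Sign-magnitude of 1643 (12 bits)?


Sign bit: 0 (positive)
Magnitude: 1643 = 11001101011
= 011001101011


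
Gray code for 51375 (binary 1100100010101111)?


Binary: 1100100010101111
Gray code: G = B XOR (B >> 1)
B >> 1 = 0110010001010111
1100100010101111 XOR 0110010001010111:
  1 XOR 0 = 1
  1 XOR 1 = 0
  0 XOR 1 = 1
  0 XOR 0 = 0
  1 XOR 0 = 1
  0 XOR 1 = 1
  0 XOR 0 = 0
  0 XOR 0 = 0
  1 XOR 0 = 1
  0 XOR 1 = 1
  1 XOR 0 = 1
  0 XOR 1 = 1
  1 XOR 0 = 1
  1 XOR 1 = 0
  1 XOR 1 = 0
  1 XOR 1 = 0
= 1010110011111000


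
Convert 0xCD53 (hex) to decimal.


Positional values:
Position 0: 3 × 16^0 = 3 × 1 = 3
Position 1: 5 × 16^1 = 5 × 16 = 80
Position 2: D × 16^2 = 13 × 256 = 3328
Position 3: C × 16^3 = 12 × 4096 = 49152
Sum = 3 + 80 + 3328 + 49152
= 52563


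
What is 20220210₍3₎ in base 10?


Positional values (base 3):
  0 × 3^0 = 0 × 1 = 0
  1 × 3^1 = 1 × 3 = 3
  2 × 3^2 = 2 × 9 = 18
  0 × 3^3 = 0 × 27 = 0
  2 × 3^4 = 2 × 81 = 162
  2 × 3^5 = 2 × 243 = 486
  0 × 3^6 = 0 × 729 = 0
  2 × 3^7 = 2 × 2187 = 4374
Sum = 0 + 3 + 18 + 0 + 162 + 486 + 0 + 4374
= 5043


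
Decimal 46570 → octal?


Divide by 8 repeatedly:
46570 ÷ 8 = 5821 remainder 2
5821 ÷ 8 = 727 remainder 5
727 ÷ 8 = 90 remainder 7
90 ÷ 8 = 11 remainder 2
11 ÷ 8 = 1 remainder 3
1 ÷ 8 = 0 remainder 1
Reading remainders bottom-up:
= 0o132752


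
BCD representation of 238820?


Each digit → 4-bit binary:
  2 → 0010
  3 → 0011
  8 → 1000
  8 → 1000
  2 → 0010
  0 → 0000
= 0010 0011 1000 1000 0010 0000


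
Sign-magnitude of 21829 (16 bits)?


Sign bit: 0 (positive)
Magnitude: 21829 = 101010101000101
= 0101010101000101


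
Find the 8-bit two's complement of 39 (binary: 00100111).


Original: 00100111
Step 1 - Invert all bits: 11011000
Step 2 - Add 1: 11011000 + 1
= 11011001 (represents -39)


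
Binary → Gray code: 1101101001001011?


Binary: 1101101001001011
Gray code: G = B XOR (B >> 1)
B >> 1 = 0110110100100101
1101101001001011 XOR 0110110100100101:
  1 XOR 0 = 1
  1 XOR 1 = 0
  0 XOR 1 = 1
  1 XOR 0 = 1
  1 XOR 1 = 0
  0 XOR 1 = 1
  1 XOR 0 = 1
  0 XOR 1 = 1
  0 XOR 0 = 0
  1 XOR 0 = 1
  0 XOR 1 = 1
  0 XOR 0 = 0
  1 XOR 0 = 1
  0 XOR 1 = 1
  1 XOR 0 = 1
  1 XOR 1 = 0
= 1011011101101110


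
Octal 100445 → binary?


Each octal digit → 3 binary bits:
  1 = 001
  0 = 000
  0 = 000
  4 = 100
  4 = 100
  5 = 101
Concatenate: 001 000 000 100 100 101
= 001000000100100101


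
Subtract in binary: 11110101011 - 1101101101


Align and subtract column by column (LSB to MSB, borrowing when needed):
  11110101011
- 01101101101
  -----------
  col 0: (1 - 0 borrow-in) - 1 → 1 - 1 = 0, borrow out 0
  col 1: (1 - 0 borrow-in) - 0 → 1 - 0 = 1, borrow out 0
  col 2: (0 - 0 borrow-in) - 1 → borrow from next column: (0+2) - 1 = 1, borrow out 1
  col 3: (1 - 1 borrow-in) - 1 → borrow from next column: (0+2) - 1 = 1, borrow out 1
  col 4: (0 - 1 borrow-in) - 0 → borrow from next column: (-1+2) - 0 = 1, borrow out 1
  col 5: (1 - 1 borrow-in) - 1 → borrow from next column: (0+2) - 1 = 1, borrow out 1
  col 6: (0 - 1 borrow-in) - 1 → borrow from next column: (-1+2) - 1 = 0, borrow out 1
  col 7: (1 - 1 borrow-in) - 0 → 0 - 0 = 0, borrow out 0
  col 8: (1 - 0 borrow-in) - 1 → 1 - 1 = 0, borrow out 0
  col 9: (1 - 0 borrow-in) - 1 → 1 - 1 = 0, borrow out 0
  col 10: (1 - 0 borrow-in) - 0 → 1 - 0 = 1, borrow out 0
Reading bits MSB→LSB: 10000111110
Strip leading zeros: 10000111110
= 10000111110


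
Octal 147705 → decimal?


Positional values:
Position 0: 5 × 8^0 = 5
Position 1: 0 × 8^1 = 0
Position 2: 7 × 8^2 = 448
Position 3: 7 × 8^3 = 3584
Position 4: 4 × 8^4 = 16384
Position 5: 1 × 8^5 = 32768
Sum = 5 + 0 + 448 + 3584 + 16384 + 32768
= 53189


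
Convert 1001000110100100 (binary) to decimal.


Positional values:
Bit 2: 1 × 2^2 = 4
Bit 5: 1 × 2^5 = 32
Bit 7: 1 × 2^7 = 128
Bit 8: 1 × 2^8 = 256
Bit 12: 1 × 2^12 = 4096
Bit 15: 1 × 2^15 = 32768
Sum = 4 + 32 + 128 + 256 + 4096 + 32768
= 37284


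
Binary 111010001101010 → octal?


Group into 3-bit groups: 111010001101010
  111 = 7
  010 = 2
  001 = 1
  101 = 5
  010 = 2
= 0o72152


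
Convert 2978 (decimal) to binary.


Divide by 2 repeatedly:
2978 ÷ 2 = 1489 remainder 0
1489 ÷ 2 = 744 remainder 1
744 ÷ 2 = 372 remainder 0
372 ÷ 2 = 186 remainder 0
186 ÷ 2 = 93 remainder 0
93 ÷ 2 = 46 remainder 1
46 ÷ 2 = 23 remainder 0
23 ÷ 2 = 11 remainder 1
11 ÷ 2 = 5 remainder 1
5 ÷ 2 = 2 remainder 1
2 ÷ 2 = 1 remainder 0
1 ÷ 2 = 0 remainder 1
Reading remainders bottom-up:
= 101110100010


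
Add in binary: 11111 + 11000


Align and add column by column (LSB to MSB, carry propagating):
  011111
+ 011000
  ------
  col 0: 1 + 0 + 0 (carry in) = 1 → bit 1, carry out 0
  col 1: 1 + 0 + 0 (carry in) = 1 → bit 1, carry out 0
  col 2: 1 + 0 + 0 (carry in) = 1 → bit 1, carry out 0
  col 3: 1 + 1 + 0 (carry in) = 2 → bit 0, carry out 1
  col 4: 1 + 1 + 1 (carry in) = 3 → bit 1, carry out 1
  col 5: 0 + 0 + 1 (carry in) = 1 → bit 1, carry out 0
Reading bits MSB→LSB: 110111
Strip leading zeros: 110111
= 110111


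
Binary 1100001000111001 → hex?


Group into 4-bit nibbles: 1100001000111001
  1100 = C
  0010 = 2
  0011 = 3
  1001 = 9
= 0xC239


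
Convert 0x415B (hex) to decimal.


Positional values:
Position 0: B × 16^0 = 11 × 1 = 11
Position 1: 5 × 16^1 = 5 × 16 = 80
Position 2: 1 × 16^2 = 1 × 256 = 256
Position 3: 4 × 16^3 = 4 × 4096 = 16384
Sum = 11 + 80 + 256 + 16384
= 16731


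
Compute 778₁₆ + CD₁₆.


Align and add column by column (LSB to MSB, each column mod 16 with carry):
  0778
+ 00CD
  ----
  col 0: 8(8) + D(13) + 0 (carry in) = 21 → 5(5), carry out 1
  col 1: 7(7) + C(12) + 1 (carry in) = 20 → 4(4), carry out 1
  col 2: 7(7) + 0(0) + 1 (carry in) = 8 → 8(8), carry out 0
  col 3: 0(0) + 0(0) + 0 (carry in) = 0 → 0(0), carry out 0
Reading digits MSB→LSB: 0845
Strip leading zeros: 845
= 0x845


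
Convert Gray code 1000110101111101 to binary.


Gray code: 1000110101111101
MSB stays the same: 1
Each subsequent bit = prev_binary XOR current_gray:
  B[1] = 1 XOR 0 = 1
  B[2] = 1 XOR 0 = 1
  B[3] = 1 XOR 0 = 1
  B[4] = 1 XOR 1 = 0
  B[5] = 0 XOR 1 = 1
  B[6] = 1 XOR 0 = 1
  B[7] = 1 XOR 1 = 0
  B[8] = 0 XOR 0 = 0
  B[9] = 0 XOR 1 = 1
  B[10] = 1 XOR 1 = 0
  B[11] = 0 XOR 1 = 1
  B[12] = 1 XOR 1 = 0
  B[13] = 0 XOR 1 = 1
  B[14] = 1 XOR 0 = 1
  B[15] = 1 XOR 1 = 0
= 1111011001010110 (63062 decimal)


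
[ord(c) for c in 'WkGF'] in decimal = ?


String: 'WkGF'  (4 characters)
Per-character ASCII lookup:
  'W': uppercase starts at 65: 'W' = 65 + 22 = 87
  'k': lowercase starts at 97: 'k' = 97 + 10 = 107
  'G': uppercase starts at 65: 'G' = 65 + 6 = 71
  'F': uppercase starts at 65: 'F' = 65 + 5 = 70
= 87 107 71 70


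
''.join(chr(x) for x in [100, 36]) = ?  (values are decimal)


Codes (decimal): 100 36
Per-code ASCII lookup:
  100  (range 97-122: lowercase, 100 - 97 = 3) → 'd'
  36  (special character) → '$'
= 'd$'


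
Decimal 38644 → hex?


Divide by 16 repeatedly:
38644 ÷ 16 = 2415 remainder 4 (4)
2415 ÷ 16 = 150 remainder 15 (F)
150 ÷ 16 = 9 remainder 6 (6)
9 ÷ 16 = 0 remainder 9 (9)
Reading remainders bottom-up:
= 0x96F4


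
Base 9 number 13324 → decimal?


Positional values (base 9):
  4 × 9^0 = 4 × 1 = 4
  2 × 9^1 = 2 × 9 = 18
  3 × 9^2 = 3 × 81 = 243
  3 × 9^3 = 3 × 729 = 2187
  1 × 9^4 = 1 × 6561 = 6561
Sum = 4 + 18 + 243 + 2187 + 6561
= 9013


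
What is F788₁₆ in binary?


Each hex digit → 4 binary bits:
  F = 1111
  7 = 0111
  8 = 1000
  8 = 1000
Concatenate: 1111 0111 1000 1000
= 1111011110001000


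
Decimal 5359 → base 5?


Divide by 5 repeatedly:
5359 ÷ 5 = 1071 remainder 4
1071 ÷ 5 = 214 remainder 1
214 ÷ 5 = 42 remainder 4
42 ÷ 5 = 8 remainder 2
8 ÷ 5 = 1 remainder 3
1 ÷ 5 = 0 remainder 1
Reading remainders bottom-up:
= 132414


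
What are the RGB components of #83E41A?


Hex: #83E41A
R = 83₁₆ = 131
G = E4₁₆ = 228
B = 1A₁₆ = 26
= RGB(131, 228, 26)


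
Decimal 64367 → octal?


Divide by 8 repeatedly:
64367 ÷ 8 = 8045 remainder 7
8045 ÷ 8 = 1005 remainder 5
1005 ÷ 8 = 125 remainder 5
125 ÷ 8 = 15 remainder 5
15 ÷ 8 = 1 remainder 7
1 ÷ 8 = 0 remainder 1
Reading remainders bottom-up:
= 0o175557


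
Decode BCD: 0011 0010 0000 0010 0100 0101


Each 4-bit group → digit:
  0011 → 3
  0010 → 2
  0000 → 0
  0010 → 2
  0100 → 4
  0101 → 5
= 320245


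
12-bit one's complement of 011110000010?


Original: 011110000010
Invert all bits:
  bit 0: 0 → 1
  bit 1: 1 → 0
  bit 2: 1 → 0
  bit 3: 1 → 0
  bit 4: 1 → 0
  bit 5: 0 → 1
  bit 6: 0 → 1
  bit 7: 0 → 1
  bit 8: 0 → 1
  bit 9: 0 → 1
  bit 10: 1 → 0
  bit 11: 0 → 1
= 100001111101


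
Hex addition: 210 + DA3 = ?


Align and add column by column (LSB to MSB, each column mod 16 with carry):
  0210
+ 0DA3
  ----
  col 0: 0(0) + 3(3) + 0 (carry in) = 3 → 3(3), carry out 0
  col 1: 1(1) + A(10) + 0 (carry in) = 11 → B(11), carry out 0
  col 2: 2(2) + D(13) + 0 (carry in) = 15 → F(15), carry out 0
  col 3: 0(0) + 0(0) + 0 (carry in) = 0 → 0(0), carry out 0
Reading digits MSB→LSB: 0FB3
Strip leading zeros: FB3
= 0xFB3


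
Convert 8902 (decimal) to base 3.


Divide by 3 repeatedly:
8902 ÷ 3 = 2967 remainder 1
2967 ÷ 3 = 989 remainder 0
989 ÷ 3 = 329 remainder 2
329 ÷ 3 = 109 remainder 2
109 ÷ 3 = 36 remainder 1
36 ÷ 3 = 12 remainder 0
12 ÷ 3 = 4 remainder 0
4 ÷ 3 = 1 remainder 1
1 ÷ 3 = 0 remainder 1
Reading remainders bottom-up:
= 110012201


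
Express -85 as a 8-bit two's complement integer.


Original: 01010101
Step 1 - Invert all bits: 10101010
Step 2 - Add 1: 10101010 + 1
= 10101011 (represents -85)


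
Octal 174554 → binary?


Each octal digit → 3 binary bits:
  1 = 001
  7 = 111
  4 = 100
  5 = 101
  5 = 101
  4 = 100
Concatenate: 001 111 100 101 101 100
= 001111100101101100


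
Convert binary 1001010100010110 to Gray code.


Binary: 1001010100010110
Gray code: G = B XOR (B >> 1)
B >> 1 = 0100101010001011
1001010100010110 XOR 0100101010001011:
  1 XOR 0 = 1
  0 XOR 1 = 1
  0 XOR 0 = 0
  1 XOR 0 = 1
  0 XOR 1 = 1
  1 XOR 0 = 1
  0 XOR 1 = 1
  1 XOR 0 = 1
  0 XOR 1 = 1
  0 XOR 0 = 0
  0 XOR 0 = 0
  1 XOR 0 = 1
  0 XOR 1 = 1
  1 XOR 0 = 1
  1 XOR 1 = 0
  0 XOR 1 = 1
= 1101111110011101


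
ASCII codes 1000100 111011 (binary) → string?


Codes (binary): 1000100 111011
Per-code ASCII lookup:
  1000100 = 68  (range 65-90: uppercase, 68 - 65 = 3) → 'D'
  111011 = 59  (special character) → ';'
= 'D;'


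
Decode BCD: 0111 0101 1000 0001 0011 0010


Each 4-bit group → digit:
  0111 → 7
  0101 → 5
  1000 → 8
  0001 → 1
  0011 → 3
  0010 → 2
= 758132


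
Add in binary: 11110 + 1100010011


Align and add column by column (LSB to MSB, carry propagating):
  00000011110
+ 01100010011
  -----------
  col 0: 0 + 1 + 0 (carry in) = 1 → bit 1, carry out 0
  col 1: 1 + 1 + 0 (carry in) = 2 → bit 0, carry out 1
  col 2: 1 + 0 + 1 (carry in) = 2 → bit 0, carry out 1
  col 3: 1 + 0 + 1 (carry in) = 2 → bit 0, carry out 1
  col 4: 1 + 1 + 1 (carry in) = 3 → bit 1, carry out 1
  col 5: 0 + 0 + 1 (carry in) = 1 → bit 1, carry out 0
  col 6: 0 + 0 + 0 (carry in) = 0 → bit 0, carry out 0
  col 7: 0 + 0 + 0 (carry in) = 0 → bit 0, carry out 0
  col 8: 0 + 1 + 0 (carry in) = 1 → bit 1, carry out 0
  col 9: 0 + 1 + 0 (carry in) = 1 → bit 1, carry out 0
  col 10: 0 + 0 + 0 (carry in) = 0 → bit 0, carry out 0
Reading bits MSB→LSB: 01100110001
Strip leading zeros: 1100110001
= 1100110001


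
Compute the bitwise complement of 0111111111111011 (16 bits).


Original: 0111111111111011
Invert all bits:
  bit 0: 0 → 1
  bit 1: 1 → 0
  bit 2: 1 → 0
  bit 3: 1 → 0
  bit 4: 1 → 0
  bit 5: 1 → 0
  bit 6: 1 → 0
  bit 7: 1 → 0
  bit 8: 1 → 0
  bit 9: 1 → 0
  bit 10: 1 → 0
  bit 11: 1 → 0
  bit 12: 1 → 0
  bit 13: 0 → 1
  bit 14: 1 → 0
  bit 15: 1 → 0
= 1000000000000100


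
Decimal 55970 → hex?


Divide by 16 repeatedly:
55970 ÷ 16 = 3498 remainder 2 (2)
3498 ÷ 16 = 218 remainder 10 (A)
218 ÷ 16 = 13 remainder 10 (A)
13 ÷ 16 = 0 remainder 13 (D)
Reading remainders bottom-up:
= 0xDAA2


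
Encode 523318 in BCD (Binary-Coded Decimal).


Each digit → 4-bit binary:
  5 → 0101
  2 → 0010
  3 → 0011
  3 → 0011
  1 → 0001
  8 → 1000
= 0101 0010 0011 0011 0001 1000


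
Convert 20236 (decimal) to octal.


Divide by 8 repeatedly:
20236 ÷ 8 = 2529 remainder 4
2529 ÷ 8 = 316 remainder 1
316 ÷ 8 = 39 remainder 4
39 ÷ 8 = 4 remainder 7
4 ÷ 8 = 0 remainder 4
Reading remainders bottom-up:
= 0o47414


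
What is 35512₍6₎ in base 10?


Positional values (base 6):
  2 × 6^0 = 2 × 1 = 2
  1 × 6^1 = 1 × 6 = 6
  5 × 6^2 = 5 × 36 = 180
  5 × 6^3 = 5 × 216 = 1080
  3 × 6^4 = 3 × 1296 = 3888
Sum = 2 + 6 + 180 + 1080 + 3888
= 5156


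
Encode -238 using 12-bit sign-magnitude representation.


Sign bit: 1 (negative)
Magnitude: 238 = 00011101110
= 100011101110


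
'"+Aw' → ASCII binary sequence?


String: '"+Aw'  (4 characters)
Per-character ASCII lookup:
  '"': special character: '"' = 34 → 100010
  '+': special character: '+' = 43 → 101011
  'A': uppercase starts at 65: 'A' = 65 + 0 = 65 → 1000001
  'w': lowercase starts at 97: 'w' = 97 + 22 = 119 → 1110111
= 100010 101011 1000001 1110111


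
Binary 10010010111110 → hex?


Group into 4-bit nibbles: 0010010010111110
  0010 = 2
  0100 = 4
  1011 = B
  1110 = E
= 0x24BE


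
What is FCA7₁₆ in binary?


Each hex digit → 4 binary bits:
  F = 1111
  C = 1100
  A = 1010
  7 = 0111
Concatenate: 1111 1100 1010 0111
= 1111110010100111


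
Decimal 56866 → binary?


Divide by 2 repeatedly:
56866 ÷ 2 = 28433 remainder 0
28433 ÷ 2 = 14216 remainder 1
14216 ÷ 2 = 7108 remainder 0
7108 ÷ 2 = 3554 remainder 0
3554 ÷ 2 = 1777 remainder 0
1777 ÷ 2 = 888 remainder 1
888 ÷ 2 = 444 remainder 0
444 ÷ 2 = 222 remainder 0
222 ÷ 2 = 111 remainder 0
111 ÷ 2 = 55 remainder 1
55 ÷ 2 = 27 remainder 1
27 ÷ 2 = 13 remainder 1
13 ÷ 2 = 6 remainder 1
6 ÷ 2 = 3 remainder 0
3 ÷ 2 = 1 remainder 1
1 ÷ 2 = 0 remainder 1
Reading remainders bottom-up:
= 1101111000100010


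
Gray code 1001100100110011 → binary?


Gray code: 1001100100110011
MSB stays the same: 1
Each subsequent bit = prev_binary XOR current_gray:
  B[1] = 1 XOR 0 = 1
  B[2] = 1 XOR 0 = 1
  B[3] = 1 XOR 1 = 0
  B[4] = 0 XOR 1 = 1
  B[5] = 1 XOR 0 = 1
  B[6] = 1 XOR 0 = 1
  B[7] = 1 XOR 1 = 0
  B[8] = 0 XOR 0 = 0
  B[9] = 0 XOR 0 = 0
  B[10] = 0 XOR 1 = 1
  B[11] = 1 XOR 1 = 0
  B[12] = 0 XOR 0 = 0
  B[13] = 0 XOR 0 = 0
  B[14] = 0 XOR 1 = 1
  B[15] = 1 XOR 1 = 0
= 1110111000100010 (60962 decimal)


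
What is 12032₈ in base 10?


Positional values:
Position 0: 2 × 8^0 = 2
Position 1: 3 × 8^1 = 24
Position 2: 0 × 8^2 = 0
Position 3: 2 × 8^3 = 1024
Position 4: 1 × 8^4 = 4096
Sum = 2 + 24 + 0 + 1024 + 4096
= 5146


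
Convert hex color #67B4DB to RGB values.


Hex: #67B4DB
R = 67₁₆ = 103
G = B4₁₆ = 180
B = DB₁₆ = 219
= RGB(103, 180, 219)


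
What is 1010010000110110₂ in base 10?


Positional values:
Bit 1: 1 × 2^1 = 2
Bit 2: 1 × 2^2 = 4
Bit 4: 1 × 2^4 = 16
Bit 5: 1 × 2^5 = 32
Bit 10: 1 × 2^10 = 1024
Bit 13: 1 × 2^13 = 8192
Bit 15: 1 × 2^15 = 32768
Sum = 2 + 4 + 16 + 32 + 1024 + 8192 + 32768
= 42038


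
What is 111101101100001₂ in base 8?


Group into 3-bit groups: 111101101100001
  111 = 7
  101 = 5
  101 = 5
  100 = 4
  001 = 1
= 0o75541


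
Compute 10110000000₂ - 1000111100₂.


Align and subtract column by column (LSB to MSB, borrowing when needed):
  10110000000
- 01000111100
  -----------
  col 0: (0 - 0 borrow-in) - 0 → 0 - 0 = 0, borrow out 0
  col 1: (0 - 0 borrow-in) - 0 → 0 - 0 = 0, borrow out 0
  col 2: (0 - 0 borrow-in) - 1 → borrow from next column: (0+2) - 1 = 1, borrow out 1
  col 3: (0 - 1 borrow-in) - 1 → borrow from next column: (-1+2) - 1 = 0, borrow out 1
  col 4: (0 - 1 borrow-in) - 1 → borrow from next column: (-1+2) - 1 = 0, borrow out 1
  col 5: (0 - 1 borrow-in) - 1 → borrow from next column: (-1+2) - 1 = 0, borrow out 1
  col 6: (0 - 1 borrow-in) - 0 → borrow from next column: (-1+2) - 0 = 1, borrow out 1
  col 7: (1 - 1 borrow-in) - 0 → 0 - 0 = 0, borrow out 0
  col 8: (1 - 0 borrow-in) - 0 → 1 - 0 = 1, borrow out 0
  col 9: (0 - 0 borrow-in) - 1 → borrow from next column: (0+2) - 1 = 1, borrow out 1
  col 10: (1 - 1 borrow-in) - 0 → 0 - 0 = 0, borrow out 0
Reading bits MSB→LSB: 01101000100
Strip leading zeros: 1101000100
= 1101000100


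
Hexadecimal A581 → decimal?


Positional values:
Position 0: 1 × 16^0 = 1 × 1 = 1
Position 1: 8 × 16^1 = 8 × 16 = 128
Position 2: 5 × 16^2 = 5 × 256 = 1280
Position 3: A × 16^3 = 10 × 4096 = 40960
Sum = 1 + 128 + 1280 + 40960
= 42369


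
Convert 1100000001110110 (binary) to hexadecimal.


Group into 4-bit nibbles: 1100000001110110
  1100 = C
  0000 = 0
  0111 = 7
  0110 = 6
= 0xC076


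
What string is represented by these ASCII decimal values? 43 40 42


Codes (decimal): 43 40 42
Per-code ASCII lookup:
  43  (special character) → '+'
  40  (special character) → '('
  42  (special character) → '*'
= '+(*'


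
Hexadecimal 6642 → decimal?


Positional values:
Position 0: 2 × 16^0 = 2 × 1 = 2
Position 1: 4 × 16^1 = 4 × 16 = 64
Position 2: 6 × 16^2 = 6 × 256 = 1536
Position 3: 6 × 16^3 = 6 × 4096 = 24576
Sum = 2 + 64 + 1536 + 24576
= 26178


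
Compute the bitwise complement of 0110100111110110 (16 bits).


Original: 0110100111110110
Invert all bits:
  bit 0: 0 → 1
  bit 1: 1 → 0
  bit 2: 1 → 0
  bit 3: 0 → 1
  bit 4: 1 → 0
  bit 5: 0 → 1
  bit 6: 0 → 1
  bit 7: 1 → 0
  bit 8: 1 → 0
  bit 9: 1 → 0
  bit 10: 1 → 0
  bit 11: 1 → 0
  bit 12: 0 → 1
  bit 13: 1 → 0
  bit 14: 1 → 0
  bit 15: 0 → 1
= 1001011000001001


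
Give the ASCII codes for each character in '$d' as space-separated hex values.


String: '$d'  (2 characters)
Per-character ASCII lookup:
  '$': special character: '$' = 36 → 0x24
  'd': lowercase starts at 97: 'd' = 97 + 3 = 100 → 0x64
= 0x24 0x64


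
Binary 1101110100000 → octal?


Group into 3-bit groups: 001101110100000
  001 = 1
  101 = 5
  110 = 6
  100 = 4
  000 = 0
= 0o15640


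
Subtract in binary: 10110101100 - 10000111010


Align and subtract column by column (LSB to MSB, borrowing when needed):
  10110101100
- 10000111010
  -----------
  col 0: (0 - 0 borrow-in) - 0 → 0 - 0 = 0, borrow out 0
  col 1: (0 - 0 borrow-in) - 1 → borrow from next column: (0+2) - 1 = 1, borrow out 1
  col 2: (1 - 1 borrow-in) - 0 → 0 - 0 = 0, borrow out 0
  col 3: (1 - 0 borrow-in) - 1 → 1 - 1 = 0, borrow out 0
  col 4: (0 - 0 borrow-in) - 1 → borrow from next column: (0+2) - 1 = 1, borrow out 1
  col 5: (1 - 1 borrow-in) - 1 → borrow from next column: (0+2) - 1 = 1, borrow out 1
  col 6: (0 - 1 borrow-in) - 0 → borrow from next column: (-1+2) - 0 = 1, borrow out 1
  col 7: (1 - 1 borrow-in) - 0 → 0 - 0 = 0, borrow out 0
  col 8: (1 - 0 borrow-in) - 0 → 1 - 0 = 1, borrow out 0
  col 9: (0 - 0 borrow-in) - 0 → 0 - 0 = 0, borrow out 0
  col 10: (1 - 0 borrow-in) - 1 → 1 - 1 = 0, borrow out 0
Reading bits MSB→LSB: 00101110010
Strip leading zeros: 101110010
= 101110010


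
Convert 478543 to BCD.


Each digit → 4-bit binary:
  4 → 0100
  7 → 0111
  8 → 1000
  5 → 0101
  4 → 0100
  3 → 0011
= 0100 0111 1000 0101 0100 0011


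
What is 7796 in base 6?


Divide by 6 repeatedly:
7796 ÷ 6 = 1299 remainder 2
1299 ÷ 6 = 216 remainder 3
216 ÷ 6 = 36 remainder 0
36 ÷ 6 = 6 remainder 0
6 ÷ 6 = 1 remainder 0
1 ÷ 6 = 0 remainder 1
Reading remainders bottom-up:
= 100032


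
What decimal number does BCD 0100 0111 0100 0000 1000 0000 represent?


Each 4-bit group → digit:
  0100 → 4
  0111 → 7
  0100 → 4
  0000 → 0
  1000 → 8
  0000 → 0
= 474080


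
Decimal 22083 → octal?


Divide by 8 repeatedly:
22083 ÷ 8 = 2760 remainder 3
2760 ÷ 8 = 345 remainder 0
345 ÷ 8 = 43 remainder 1
43 ÷ 8 = 5 remainder 3
5 ÷ 8 = 0 remainder 5
Reading remainders bottom-up:
= 0o53103


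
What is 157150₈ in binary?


Each octal digit → 3 binary bits:
  1 = 001
  5 = 101
  7 = 111
  1 = 001
  5 = 101
  0 = 000
Concatenate: 001 101 111 001 101 000
= 001101111001101000


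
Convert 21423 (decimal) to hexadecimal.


Divide by 16 repeatedly:
21423 ÷ 16 = 1338 remainder 15 (F)
1338 ÷ 16 = 83 remainder 10 (A)
83 ÷ 16 = 5 remainder 3 (3)
5 ÷ 16 = 0 remainder 5 (5)
Reading remainders bottom-up:
= 0x53AF


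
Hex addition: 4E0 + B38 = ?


Align and add column by column (LSB to MSB, each column mod 16 with carry):
  04E0
+ 0B38
  ----
  col 0: 0(0) + 8(8) + 0 (carry in) = 8 → 8(8), carry out 0
  col 1: E(14) + 3(3) + 0 (carry in) = 17 → 1(1), carry out 1
  col 2: 4(4) + B(11) + 1 (carry in) = 16 → 0(0), carry out 1
  col 3: 0(0) + 0(0) + 1 (carry in) = 1 → 1(1), carry out 0
Reading digits MSB→LSB: 1018
Strip leading zeros: 1018
= 0x1018


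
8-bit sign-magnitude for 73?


Sign bit: 0 (positive)
Magnitude: 73 = 1001001
= 01001001


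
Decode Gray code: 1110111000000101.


Gray code: 1110111000000101
MSB stays the same: 1
Each subsequent bit = prev_binary XOR current_gray:
  B[1] = 1 XOR 1 = 0
  B[2] = 0 XOR 1 = 1
  B[3] = 1 XOR 0 = 1
  B[4] = 1 XOR 1 = 0
  B[5] = 0 XOR 1 = 1
  B[6] = 1 XOR 1 = 0
  B[7] = 0 XOR 0 = 0
  B[8] = 0 XOR 0 = 0
  B[9] = 0 XOR 0 = 0
  B[10] = 0 XOR 0 = 0
  B[11] = 0 XOR 0 = 0
  B[12] = 0 XOR 0 = 0
  B[13] = 0 XOR 1 = 1
  B[14] = 1 XOR 0 = 1
  B[15] = 1 XOR 1 = 0
= 1011010000000110 (46086 decimal)


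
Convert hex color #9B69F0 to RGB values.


Hex: #9B69F0
R = 9B₁₆ = 155
G = 69₁₆ = 105
B = F0₁₆ = 240
= RGB(155, 105, 240)


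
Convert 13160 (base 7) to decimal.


Positional values (base 7):
  0 × 7^0 = 0 × 1 = 0
  6 × 7^1 = 6 × 7 = 42
  1 × 7^2 = 1 × 49 = 49
  3 × 7^3 = 3 × 343 = 1029
  1 × 7^4 = 1 × 2401 = 2401
Sum = 0 + 42 + 49 + 1029 + 2401
= 3521


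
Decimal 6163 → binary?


Divide by 2 repeatedly:
6163 ÷ 2 = 3081 remainder 1
3081 ÷ 2 = 1540 remainder 1
1540 ÷ 2 = 770 remainder 0
770 ÷ 2 = 385 remainder 0
385 ÷ 2 = 192 remainder 1
192 ÷ 2 = 96 remainder 0
96 ÷ 2 = 48 remainder 0
48 ÷ 2 = 24 remainder 0
24 ÷ 2 = 12 remainder 0
12 ÷ 2 = 6 remainder 0
6 ÷ 2 = 3 remainder 0
3 ÷ 2 = 1 remainder 1
1 ÷ 2 = 0 remainder 1
Reading remainders bottom-up:
= 1100000010011


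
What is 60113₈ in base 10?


Positional values:
Position 0: 3 × 8^0 = 3
Position 1: 1 × 8^1 = 8
Position 2: 1 × 8^2 = 64
Position 3: 0 × 8^3 = 0
Position 4: 6 × 8^4 = 24576
Sum = 3 + 8 + 64 + 0 + 24576
= 24651


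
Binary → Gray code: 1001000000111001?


Binary: 1001000000111001
Gray code: G = B XOR (B >> 1)
B >> 1 = 0100100000011100
1001000000111001 XOR 0100100000011100:
  1 XOR 0 = 1
  0 XOR 1 = 1
  0 XOR 0 = 0
  1 XOR 0 = 1
  0 XOR 1 = 1
  0 XOR 0 = 0
  0 XOR 0 = 0
  0 XOR 0 = 0
  0 XOR 0 = 0
  0 XOR 0 = 0
  1 XOR 0 = 1
  1 XOR 1 = 0
  1 XOR 1 = 0
  0 XOR 1 = 1
  0 XOR 0 = 0
  1 XOR 0 = 1
= 1101100000100101


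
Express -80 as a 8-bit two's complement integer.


Original: 01010000
Step 1 - Invert all bits: 10101111
Step 2 - Add 1: 10101111 + 1
= 10110000 (represents -80)


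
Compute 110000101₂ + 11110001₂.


Align and add column by column (LSB to MSB, carry propagating):
  0110000101
+ 0011110001
  ----------
  col 0: 1 + 1 + 0 (carry in) = 2 → bit 0, carry out 1
  col 1: 0 + 0 + 1 (carry in) = 1 → bit 1, carry out 0
  col 2: 1 + 0 + 0 (carry in) = 1 → bit 1, carry out 0
  col 3: 0 + 0 + 0 (carry in) = 0 → bit 0, carry out 0
  col 4: 0 + 1 + 0 (carry in) = 1 → bit 1, carry out 0
  col 5: 0 + 1 + 0 (carry in) = 1 → bit 1, carry out 0
  col 6: 0 + 1 + 0 (carry in) = 1 → bit 1, carry out 0
  col 7: 1 + 1 + 0 (carry in) = 2 → bit 0, carry out 1
  col 8: 1 + 0 + 1 (carry in) = 2 → bit 0, carry out 1
  col 9: 0 + 0 + 1 (carry in) = 1 → bit 1, carry out 0
Reading bits MSB→LSB: 1001110110
Strip leading zeros: 1001110110
= 1001110110
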